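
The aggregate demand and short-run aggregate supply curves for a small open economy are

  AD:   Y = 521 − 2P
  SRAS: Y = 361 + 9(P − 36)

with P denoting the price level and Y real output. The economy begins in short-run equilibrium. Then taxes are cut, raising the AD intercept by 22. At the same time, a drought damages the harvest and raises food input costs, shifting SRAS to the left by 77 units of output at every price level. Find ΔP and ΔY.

After both shocks: AD is Y = 543 − 2P and SRAS is Y = 9P − 40.
Setting them equal: 583 = 11P, so P = 53.
Y = 543 − 2·53 = 437.
Initially P = 44, Y = 433, so ΔP = +9 and ΔY = +4.

ΔP = +9, ΔY = +4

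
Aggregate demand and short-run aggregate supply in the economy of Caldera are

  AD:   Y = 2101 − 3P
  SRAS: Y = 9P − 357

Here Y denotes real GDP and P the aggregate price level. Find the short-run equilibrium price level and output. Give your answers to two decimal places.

P = 204.83, Y = 1486.50

Set AD = SRAS: 2101 − 3P = 9P − 357, so 2458 = 12P and P = 204.83.
Substituting into AD, Y = 2101 − 3P = 1486.50.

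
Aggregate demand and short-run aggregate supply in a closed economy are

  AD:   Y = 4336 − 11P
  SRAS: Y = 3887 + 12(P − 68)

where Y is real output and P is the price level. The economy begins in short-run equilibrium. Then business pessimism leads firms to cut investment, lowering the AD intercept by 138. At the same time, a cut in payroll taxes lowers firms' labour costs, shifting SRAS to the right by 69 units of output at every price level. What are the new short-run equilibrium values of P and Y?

After both shocks: AD is Y = 4198 − 11P and SRAS is Y = 3140 + 12P.
Setting them equal: 1058 = 23P, so P = 46.
Y = 4198 − 11·46 = 3692.

P = 46, Y = 3692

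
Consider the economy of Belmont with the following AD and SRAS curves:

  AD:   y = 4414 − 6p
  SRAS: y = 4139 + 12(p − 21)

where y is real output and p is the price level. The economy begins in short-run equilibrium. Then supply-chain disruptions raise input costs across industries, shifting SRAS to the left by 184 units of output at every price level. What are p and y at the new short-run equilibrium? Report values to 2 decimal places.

This is a negative supply shock: SRAS shifts left.
New SRAS: y = 3703 + 12p.
Set AD = SRAS: 4414 − 6p = 3703 + 12p, so 711 = 18p and p = 39.50.
Substituting into AD, y = 4177.00.

p = 39.50, y = 4177.00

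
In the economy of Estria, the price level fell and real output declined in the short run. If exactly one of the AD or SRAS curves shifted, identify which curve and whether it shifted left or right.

AD shifted left

P fell and Y fell. An AD shift moves P and Y in the same direction; an SRAS shift moves them in opposite directions.
Here P and Y moved in the same direction, so the AD curve shifted.
Since Y fell, AD shifted left.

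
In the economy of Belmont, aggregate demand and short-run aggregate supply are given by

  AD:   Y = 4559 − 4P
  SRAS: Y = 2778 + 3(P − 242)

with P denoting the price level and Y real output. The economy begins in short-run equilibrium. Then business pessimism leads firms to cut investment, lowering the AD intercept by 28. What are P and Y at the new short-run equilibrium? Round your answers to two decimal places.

P = 354.14, Y = 3114.43

This is a negative demand shock: AD shifts left.
New AD: Y = 4531 − 4P.
SRAS can be written Y = 2052 + 3P.
Set AD = SRAS: 4531 − 4P = 2052 + 3P, so 2479 = 7P and P = 354.14.
Substituting into AD, Y = 3114.43.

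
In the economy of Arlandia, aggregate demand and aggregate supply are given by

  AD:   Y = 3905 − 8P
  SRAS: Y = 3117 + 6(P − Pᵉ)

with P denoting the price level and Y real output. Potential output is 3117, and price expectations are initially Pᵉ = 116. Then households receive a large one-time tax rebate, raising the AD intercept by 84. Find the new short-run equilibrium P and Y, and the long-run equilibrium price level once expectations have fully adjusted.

AD shifts right: new AD is Y = 3989 − 8P. With Pᵉ = 116, SRAS is Y = 2421 + 6P.
Short run: 3989 − 8P = 2421 + 6P gives 1568 = 14P, so P = 112 and Y = 3989 − 8·112 = 3093.
Y = 3093 is below potential 3117; expectations adjust and SRAS shifts right until Y = 3117.
Long run: on the new AD curve, 3117 = 3989 − 8P gives P = 109.

Short run: P = 112, Y = 3093. Long run: P = 109.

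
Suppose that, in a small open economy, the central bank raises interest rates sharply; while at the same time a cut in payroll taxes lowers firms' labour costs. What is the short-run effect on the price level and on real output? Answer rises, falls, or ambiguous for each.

Price level: falls; output: ambiguous

The first event is a negative demand shock: AD shifts left, which by itself pushes P down and Y down.
The second is a favourable supply shock: SRAS shifts right, which by itself pushes P down and Y up.
Both shocks push P down, so P falls. The two shocks push Y in opposite directions, so the effect on Y is ambiguous.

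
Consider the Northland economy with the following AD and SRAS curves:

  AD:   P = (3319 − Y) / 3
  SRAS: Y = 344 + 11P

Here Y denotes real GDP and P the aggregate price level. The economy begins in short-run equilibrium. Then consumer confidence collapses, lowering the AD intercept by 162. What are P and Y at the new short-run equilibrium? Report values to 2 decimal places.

P = 200.93, Y = 2554.21

This is a negative demand shock: AD shifts left.
New AD: Y = 3157 − 3P.
Set AD = SRAS: 3157 − 3P = 344 + 11P, so 2813 = 14P and P = 200.93.
Substituting into AD, Y = 2554.21.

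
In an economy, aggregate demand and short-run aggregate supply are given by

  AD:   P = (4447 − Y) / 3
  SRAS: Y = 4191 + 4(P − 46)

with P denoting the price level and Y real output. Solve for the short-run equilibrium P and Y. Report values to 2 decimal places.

P = 62.86, Y = 4258.43

Write SRAS as Y = 4191 + 4P − 184 = 4007 + 4P.
Rearrange AD to Y = 4447 − 3P.
Set AD = SRAS: 4447 − 3P = 4007 + 4P, so 440 = 7P and P = 62.86.
Substituting into AD, Y = 4447 − 3P = 4258.43.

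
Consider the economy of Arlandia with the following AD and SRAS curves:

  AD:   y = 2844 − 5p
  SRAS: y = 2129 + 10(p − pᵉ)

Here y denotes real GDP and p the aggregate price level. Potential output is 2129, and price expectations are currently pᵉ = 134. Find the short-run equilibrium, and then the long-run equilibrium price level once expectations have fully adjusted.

Short run: with pᵉ = 134, SRAS is y = 789 + 10p. Setting AD = SRAS gives 2055 = 15p, so p = 137 and y = 2844 − 5·137 = 2159.
Output 2159 is above potential 2129, so over time expected prices rise and SRAS shifts left until y returns to 2129.
Long run: y = 2129 on the AD curve gives 2129 = 2844 − 5p, so p = 143.

Short run: p = 137, y = 2159. Long run: p = 143.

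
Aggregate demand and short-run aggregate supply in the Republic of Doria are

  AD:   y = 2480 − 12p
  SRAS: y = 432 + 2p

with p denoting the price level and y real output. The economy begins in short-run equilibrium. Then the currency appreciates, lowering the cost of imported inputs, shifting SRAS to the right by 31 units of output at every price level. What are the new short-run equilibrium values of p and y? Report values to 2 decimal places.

p = 144.07, y = 751.14

This is a positive supply shock: SRAS shifts right.
New SRAS: y = 463 + 2p.
Set AD = SRAS: 2480 − 12p = 463 + 2p, so 2017 = 14p and p = 144.07.
Substituting into AD, y = 751.14.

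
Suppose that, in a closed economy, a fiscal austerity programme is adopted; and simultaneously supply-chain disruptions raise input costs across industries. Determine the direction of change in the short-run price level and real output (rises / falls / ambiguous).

The first event is a negative demand shock: AD shifts left, which by itself pushes P down and Y down.
The second is an adverse supply shock: SRAS shifts left, which by itself pushes P up and Y down.
The two shocks push P in opposite directions, so the effect on P is ambiguous. Both shocks push Y down, so Y falls.

Price level: ambiguous; output: falls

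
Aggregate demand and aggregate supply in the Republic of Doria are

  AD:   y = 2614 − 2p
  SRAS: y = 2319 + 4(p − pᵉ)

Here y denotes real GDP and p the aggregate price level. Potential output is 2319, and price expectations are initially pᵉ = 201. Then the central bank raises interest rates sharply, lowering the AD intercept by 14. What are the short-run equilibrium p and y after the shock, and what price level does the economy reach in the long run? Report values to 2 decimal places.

AD shifts left: new AD is y = 2600 − 2p. With pᵉ = 201, SRAS is y = 1515 + 4p.
Short run: 2600 − 2p = 1515 + 4p gives 1085 = 6p, so p = 180.83 and y = 2600 − 2p = 2238.33.
y = 2238.33 is below potential 2319; expectations adjust and SRAS shifts right until y = 2319.
Long run: on the new AD curve, 2319 = 2600 − 2p gives p = 140.50.

Short run: p = 180.83, y = 2238.33. Long run: p = 140.50.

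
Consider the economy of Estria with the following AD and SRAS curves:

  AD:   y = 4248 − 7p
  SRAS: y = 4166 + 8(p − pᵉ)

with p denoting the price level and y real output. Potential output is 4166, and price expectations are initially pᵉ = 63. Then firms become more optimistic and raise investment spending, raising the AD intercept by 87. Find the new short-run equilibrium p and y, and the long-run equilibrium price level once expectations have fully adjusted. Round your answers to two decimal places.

Short run: p = 44.87, y = 4020.93. Long run: p = 24.14.

AD shifts right: new AD is y = 4335 − 7p. With pᵉ = 63, SRAS is y = 3662 + 8p.
Short run: 4335 − 7p = 3662 + 8p gives 673 = 15p, so p = 44.87 and y = 4335 − 7p = 4020.93.
y = 4020.93 is below potential 4166; expectations adjust and SRAS shifts right until y = 4166.
Long run: on the new AD curve, 4166 = 4335 − 7p gives p = 24.14.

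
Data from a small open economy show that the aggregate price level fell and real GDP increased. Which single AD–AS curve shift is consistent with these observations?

P fell and Y rose. An AD shift moves P and Y in the same direction; an SRAS shift moves them in opposite directions.
Here P and Y moved in opposite directions, so the SRAS curve shifted.
Since Y rose, SRAS shifted right.

SRAS shifted right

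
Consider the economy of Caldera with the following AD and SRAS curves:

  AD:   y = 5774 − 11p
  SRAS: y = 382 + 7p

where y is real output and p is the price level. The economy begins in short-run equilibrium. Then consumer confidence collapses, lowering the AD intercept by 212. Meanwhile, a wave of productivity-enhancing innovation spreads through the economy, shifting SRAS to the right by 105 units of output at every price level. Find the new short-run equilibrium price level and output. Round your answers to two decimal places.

After both shocks: AD is y = 5562 − 11p and SRAS is y = 487 + 7p.
Setting them equal: 5075 = 18p, so p = 281.94.
Substituting into AD, y = 2460.61.

p = 281.94, y = 2460.61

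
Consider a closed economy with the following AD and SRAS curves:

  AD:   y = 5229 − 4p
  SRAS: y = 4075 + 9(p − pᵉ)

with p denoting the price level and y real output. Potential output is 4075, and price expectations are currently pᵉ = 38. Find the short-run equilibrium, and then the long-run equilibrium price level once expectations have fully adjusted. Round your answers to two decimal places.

Short run: p = 115.08, y = 4768.69. Long run: p = 288.50.

Short run: with pᵉ = 38, SRAS is y = 3733 + 9p. Setting AD = SRAS gives 1496 = 13p, so p = 115.08 and y = 5229 − 4p = 4768.69.
Output 4768.69 is above potential 4075, so over time expected prices rise and SRAS shifts left until y returns to 4075.
Long run: y = 4075 on the AD curve gives 4075 = 5229 − 4p, so p = 288.50.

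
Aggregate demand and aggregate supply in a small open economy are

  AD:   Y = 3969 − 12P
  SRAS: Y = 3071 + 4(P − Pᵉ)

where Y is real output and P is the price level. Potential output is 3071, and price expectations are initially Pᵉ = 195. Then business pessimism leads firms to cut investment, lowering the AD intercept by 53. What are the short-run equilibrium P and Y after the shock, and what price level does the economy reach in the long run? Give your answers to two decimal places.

Short run: P = 101.56, Y = 2697.25. Long run: P = 70.42.

AD shifts left: new AD is Y = 3916 − 12P. With Pᵉ = 195, SRAS is Y = 2291 + 4P.
Short run: 3916 − 12P = 2291 + 4P gives 1625 = 16P, so P = 101.56 and Y = 3916 − 12P = 2697.25.
Y = 2697.25 is below potential 3071; expectations adjust and SRAS shifts right until Y = 3071.
Long run: on the new AD curve, 3071 = 3916 − 12P gives P = 70.42.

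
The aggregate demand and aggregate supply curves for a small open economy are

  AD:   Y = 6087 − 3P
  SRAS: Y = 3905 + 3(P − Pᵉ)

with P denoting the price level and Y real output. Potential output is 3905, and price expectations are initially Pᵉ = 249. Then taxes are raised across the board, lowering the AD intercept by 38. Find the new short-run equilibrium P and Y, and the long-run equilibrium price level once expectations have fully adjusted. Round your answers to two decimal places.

Short run: P = 481.83, Y = 4603.50. Long run: P = 714.67.

AD shifts left: new AD is Y = 6049 − 3P. With Pᵉ = 249, SRAS is Y = 3158 + 3P.
Short run: 6049 − 3P = 3158 + 3P gives 2891 = 6P, so P = 481.83 and Y = 6049 − 3P = 4603.50.
Y = 4603.50 is above potential 3905; expectations adjust and SRAS shifts left until Y = 3905.
Long run: on the new AD curve, 3905 = 6049 − 3P gives P = 714.67.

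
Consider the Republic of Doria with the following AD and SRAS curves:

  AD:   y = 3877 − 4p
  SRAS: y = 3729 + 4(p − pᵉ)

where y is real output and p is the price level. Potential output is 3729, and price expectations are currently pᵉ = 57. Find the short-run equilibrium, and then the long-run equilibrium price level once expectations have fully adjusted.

Short run: with pᵉ = 57, SRAS is y = 3501 + 4p. Setting AD = SRAS gives 376 = 8p, so p = 47 and y = 3877 − 4·47 = 3689.
Output 3689 is below potential 3729, so over time expected prices fall and SRAS shifts right until y returns to 3729.
Long run: y = 3729 on the AD curve gives 3729 = 3877 − 4p, so p = 37.

Short run: p = 47, y = 3689. Long run: p = 37.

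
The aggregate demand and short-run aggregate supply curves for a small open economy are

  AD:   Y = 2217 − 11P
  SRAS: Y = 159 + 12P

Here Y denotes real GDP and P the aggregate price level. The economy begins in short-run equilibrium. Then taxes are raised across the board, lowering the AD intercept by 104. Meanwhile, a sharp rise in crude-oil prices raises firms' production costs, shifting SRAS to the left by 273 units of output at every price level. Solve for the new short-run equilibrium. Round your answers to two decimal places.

P = 96.83, Y = 1047.91

After both shocks: AD is Y = 2113 − 11P and SRAS is Y = 12P − 114.
Setting them equal: 2227 = 23P, so P = 96.83.
Substituting into AD, Y = 1047.91.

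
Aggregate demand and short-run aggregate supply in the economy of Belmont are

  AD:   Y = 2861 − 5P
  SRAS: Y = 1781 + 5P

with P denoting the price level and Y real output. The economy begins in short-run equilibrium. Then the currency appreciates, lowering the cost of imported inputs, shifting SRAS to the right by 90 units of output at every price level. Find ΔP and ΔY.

ΔP = -9, ΔY = +45

This is a positive supply shock: SRAS shifts right.
New SRAS: Y = 1871 + 5P.
Set AD = SRAS: 2861 − 5P = 1871 + 5P, so 990 = 10P and P = 99.
Y = 2861 − 5·99 = 2366.
Initially P = 108, Y = 2321, so ΔP = -9 and ΔY = +45.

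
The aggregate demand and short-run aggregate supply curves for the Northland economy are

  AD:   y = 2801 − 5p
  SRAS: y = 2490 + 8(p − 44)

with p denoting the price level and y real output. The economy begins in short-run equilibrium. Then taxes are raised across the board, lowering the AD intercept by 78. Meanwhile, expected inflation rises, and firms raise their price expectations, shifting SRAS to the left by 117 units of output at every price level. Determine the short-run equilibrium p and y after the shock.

After both shocks: AD is y = 2723 − 5p and SRAS is y = 2021 + 8p.
Setting them equal: 702 = 13p, so p = 54.
y = 2723 − 5·54 = 2453.

p = 54, y = 2453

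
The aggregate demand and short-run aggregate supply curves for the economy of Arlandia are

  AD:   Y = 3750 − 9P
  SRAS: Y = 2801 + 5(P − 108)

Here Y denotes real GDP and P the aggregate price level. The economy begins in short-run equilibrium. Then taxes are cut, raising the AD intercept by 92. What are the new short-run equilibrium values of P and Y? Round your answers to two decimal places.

P = 112.93, Y = 2825.64

This is a positive demand shock: AD shifts right.
New AD: Y = 3842 − 9P.
SRAS can be written Y = 2261 + 5P.
Set AD = SRAS: 3842 − 9P = 2261 + 5P, so 1581 = 14P and P = 112.93.
Substituting into AD, Y = 2825.64.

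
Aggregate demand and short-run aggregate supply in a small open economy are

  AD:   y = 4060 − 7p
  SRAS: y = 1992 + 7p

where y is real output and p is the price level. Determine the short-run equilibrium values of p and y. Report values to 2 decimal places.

p = 147.71, y = 3026.00

Set AD = SRAS: 4060 − 7p = 1992 + 7p, so 2068 = 14p and p = 147.71.
Substituting into AD, y = 4060 − 7p = 3026.00.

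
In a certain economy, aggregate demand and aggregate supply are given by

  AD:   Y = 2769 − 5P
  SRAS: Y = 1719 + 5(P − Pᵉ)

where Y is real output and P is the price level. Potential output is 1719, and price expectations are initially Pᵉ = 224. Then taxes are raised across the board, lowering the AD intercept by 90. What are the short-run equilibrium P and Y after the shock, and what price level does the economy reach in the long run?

Short run: P = 208, Y = 1639. Long run: P = 192.

AD shifts left: new AD is Y = 2679 − 5P. With Pᵉ = 224, SRAS is Y = 599 + 5P.
Short run: 2679 − 5P = 599 + 5P gives 2080 = 10P, so P = 208 and Y = 2679 − 5·208 = 1639.
Y = 1639 is below potential 1719; expectations adjust and SRAS shifts right until Y = 1719.
Long run: on the new AD curve, 1719 = 2679 − 5P gives P = 192.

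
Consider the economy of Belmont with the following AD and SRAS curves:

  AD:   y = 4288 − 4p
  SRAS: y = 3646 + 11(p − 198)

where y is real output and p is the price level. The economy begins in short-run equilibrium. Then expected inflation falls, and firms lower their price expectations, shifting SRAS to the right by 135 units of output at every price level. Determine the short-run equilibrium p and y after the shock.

p = 179, y = 3572

This is a positive supply shock: SRAS shifts right.
New SRAS: y = 1603 + 11p.
Set AD = SRAS: 4288 − 4p = 1603 + 11p, so 2685 = 15p and p = 179.
y = 4288 − 4·179 = 3572.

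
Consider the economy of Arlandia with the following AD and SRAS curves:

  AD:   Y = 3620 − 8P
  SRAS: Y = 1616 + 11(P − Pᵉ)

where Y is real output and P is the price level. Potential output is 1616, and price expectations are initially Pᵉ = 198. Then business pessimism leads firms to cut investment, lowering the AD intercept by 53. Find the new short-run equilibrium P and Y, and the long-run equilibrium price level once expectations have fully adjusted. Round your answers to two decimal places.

Short run: P = 217.32, Y = 1828.47. Long run: P = 243.88.

AD shifts left: new AD is Y = 3567 − 8P. With Pᵉ = 198, SRAS is Y = 11P − 562.
Short run: 3567 − 8P = 11P − 562 gives 4129 = 19P, so P = 217.32 and Y = 3567 − 8P = 1828.47.
Y = 1828.47 is above potential 1616; expectations adjust and SRAS shifts left until Y = 1616.
Long run: on the new AD curve, 1616 = 3567 − 8P gives P = 243.88.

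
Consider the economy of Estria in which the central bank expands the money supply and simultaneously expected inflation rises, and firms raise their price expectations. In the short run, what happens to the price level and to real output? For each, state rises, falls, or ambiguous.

Price level: rises; output: ambiguous

The first event is a positive demand shock: AD shifts right, which by itself pushes P up and Y up.
The second is an adverse supply shock: SRAS shifts left, which by itself pushes P up and Y down.
Both shocks push P up, so P rises. The two shocks push Y in opposite directions, so the effect on Y is ambiguous.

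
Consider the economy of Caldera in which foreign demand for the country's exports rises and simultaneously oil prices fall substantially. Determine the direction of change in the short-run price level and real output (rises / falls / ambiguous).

The first event is a positive demand shock: AD shifts right, which by itself pushes P up and Y up.
The second is a favourable supply shock: SRAS shifts right, which by itself pushes P down and Y up.
The two shocks push P in opposite directions, so the effect on P is ambiguous. Both shocks push Y up, so Y rises.

Price level: ambiguous; output: rises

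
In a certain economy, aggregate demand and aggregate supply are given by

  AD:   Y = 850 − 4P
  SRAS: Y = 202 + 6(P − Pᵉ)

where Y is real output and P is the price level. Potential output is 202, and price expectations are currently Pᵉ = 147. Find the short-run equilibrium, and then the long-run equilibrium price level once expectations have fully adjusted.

Short run: P = 153, Y = 238. Long run: P = 162.

Short run: with Pᵉ = 147, SRAS is Y = 6P − 680. Setting AD = SRAS gives 1530 = 10P, so P = 153 and Y = 850 − 4·153 = 238.
Output 238 is above potential 202, so over time expected prices rise and SRAS shifts left until Y returns to 202.
Long run: Y = 202 on the AD curve gives 202 = 850 − 4P, so P = 162.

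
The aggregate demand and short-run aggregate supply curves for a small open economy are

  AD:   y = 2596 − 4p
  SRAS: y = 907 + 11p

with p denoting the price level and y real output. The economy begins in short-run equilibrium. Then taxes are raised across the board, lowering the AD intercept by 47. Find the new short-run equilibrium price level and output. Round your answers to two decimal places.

This is a negative demand shock: AD shifts left.
New AD: y = 2549 − 4p.
Set AD = SRAS: 2549 − 4p = 907 + 11p, so 1642 = 15p and p = 109.47.
Substituting into AD, y = 2111.13.

p = 109.47, y = 2111.13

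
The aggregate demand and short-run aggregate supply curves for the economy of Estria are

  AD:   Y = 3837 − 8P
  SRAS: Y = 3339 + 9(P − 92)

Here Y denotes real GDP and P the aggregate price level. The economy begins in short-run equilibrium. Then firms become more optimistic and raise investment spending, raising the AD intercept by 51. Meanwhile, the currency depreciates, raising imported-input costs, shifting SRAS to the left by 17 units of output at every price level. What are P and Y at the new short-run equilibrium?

P = 82, Y = 3232

After both shocks: AD is Y = 3888 − 8P and SRAS is Y = 2494 + 9P.
Setting them equal: 1394 = 17P, so P = 82.
Y = 3888 − 8·82 = 3232.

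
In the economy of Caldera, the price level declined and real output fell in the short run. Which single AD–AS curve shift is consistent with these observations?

P fell and Y fell. An AD shift moves P and Y in the same direction; an SRAS shift moves them in opposite directions.
Here P and Y moved in the same direction, so the AD curve shifted.
Since Y fell, AD shifted left.

AD shifted left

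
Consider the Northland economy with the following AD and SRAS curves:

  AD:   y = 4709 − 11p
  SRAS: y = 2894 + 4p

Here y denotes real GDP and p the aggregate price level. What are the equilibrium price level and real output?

Set AD = SRAS: 4709 − 11p = 2894 + 4p, so 1815 = 15p and p = 121.
Then y = 4709 − 11·121 = 3378.

p = 121, y = 3378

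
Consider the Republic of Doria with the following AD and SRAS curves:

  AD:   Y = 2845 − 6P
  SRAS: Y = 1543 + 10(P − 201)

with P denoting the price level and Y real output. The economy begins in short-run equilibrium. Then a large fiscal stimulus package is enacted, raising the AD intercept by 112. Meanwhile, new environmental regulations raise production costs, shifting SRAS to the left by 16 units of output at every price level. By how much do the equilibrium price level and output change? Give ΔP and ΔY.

After both shocks: AD is Y = 2957 − 6P and SRAS is Y = 10P − 483.
Setting them equal: 3440 = 16P, so P = 215.
Y = 2957 − 6·215 = 1667.
Initially P = 207, Y = 1603, so ΔP = +8 and ΔY = +64.

ΔP = +8, ΔY = +64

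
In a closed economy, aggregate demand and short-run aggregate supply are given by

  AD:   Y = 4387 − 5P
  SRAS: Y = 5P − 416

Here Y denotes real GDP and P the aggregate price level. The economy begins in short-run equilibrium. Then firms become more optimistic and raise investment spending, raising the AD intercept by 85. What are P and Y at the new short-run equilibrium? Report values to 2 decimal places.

This is a positive demand shock: AD shifts right.
New AD: Y = 4472 − 5P.
Set AD = SRAS: 4472 − 5P = 5P − 416, so 4888 = 10P and P = 488.80.
Substituting into AD, Y = 2028.00.

P = 488.80, Y = 2028.00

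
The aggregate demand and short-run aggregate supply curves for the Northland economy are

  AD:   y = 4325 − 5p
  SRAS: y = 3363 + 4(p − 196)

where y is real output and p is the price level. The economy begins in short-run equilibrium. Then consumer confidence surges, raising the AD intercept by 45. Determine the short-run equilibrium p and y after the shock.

p = 199, y = 3375

This is a positive demand shock: AD shifts right.
New AD: y = 4370 − 5p.
SRAS can be written y = 2579 + 4p.
Set AD = SRAS: 4370 − 5p = 2579 + 4p, so 1791 = 9p and p = 199.
y = 4370 − 5·199 = 3375.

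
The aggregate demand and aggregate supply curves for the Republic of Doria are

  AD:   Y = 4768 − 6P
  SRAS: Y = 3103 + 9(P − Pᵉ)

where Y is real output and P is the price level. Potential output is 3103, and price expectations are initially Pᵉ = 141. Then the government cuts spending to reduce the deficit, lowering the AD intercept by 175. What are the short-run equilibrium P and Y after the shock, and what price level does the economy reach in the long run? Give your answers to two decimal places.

Short run: P = 183.93, Y = 3489.40. Long run: P = 248.33.

AD shifts left: new AD is Y = 4593 − 6P. With Pᵉ = 141, SRAS is Y = 1834 + 9P.
Short run: 4593 − 6P = 1834 + 9P gives 2759 = 15P, so P = 183.93 and Y = 4593 − 6P = 3489.40.
Y = 3489.40 is above potential 3103; expectations adjust and SRAS shifts left until Y = 3103.
Long run: on the new AD curve, 3103 = 4593 − 6P gives P = 248.33.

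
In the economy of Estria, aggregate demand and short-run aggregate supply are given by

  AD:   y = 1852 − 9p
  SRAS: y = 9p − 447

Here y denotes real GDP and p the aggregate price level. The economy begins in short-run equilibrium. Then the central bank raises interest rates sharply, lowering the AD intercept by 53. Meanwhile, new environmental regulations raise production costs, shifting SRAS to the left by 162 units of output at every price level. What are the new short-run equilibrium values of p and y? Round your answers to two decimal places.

After both shocks: AD is y = 1799 − 9p and SRAS is y = 9p − 609.
Setting them equal: 2408 = 18p, so p = 133.78.
Substituting into AD, y = 595.00.

p = 133.78, y = 595.00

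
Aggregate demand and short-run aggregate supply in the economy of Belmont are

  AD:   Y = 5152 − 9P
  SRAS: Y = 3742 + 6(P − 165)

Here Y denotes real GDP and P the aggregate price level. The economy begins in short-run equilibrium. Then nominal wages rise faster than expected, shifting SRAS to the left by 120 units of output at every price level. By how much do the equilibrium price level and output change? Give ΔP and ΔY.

This is a negative supply shock: SRAS shifts left.
New SRAS: Y = 2632 + 6P.
Set AD = SRAS: 5152 − 9P = 2632 + 6P, so 2520 = 15P and P = 168.
Y = 5152 − 9·168 = 3640.
Initially P = 160, Y = 3712, so ΔP = +8 and ΔY = -72.

ΔP = +8, ΔY = -72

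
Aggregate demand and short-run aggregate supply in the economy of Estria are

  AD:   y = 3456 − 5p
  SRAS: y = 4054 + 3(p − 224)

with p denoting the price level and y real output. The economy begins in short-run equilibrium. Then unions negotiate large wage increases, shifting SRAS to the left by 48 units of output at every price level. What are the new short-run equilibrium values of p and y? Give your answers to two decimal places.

p = 15.25, y = 3379.75

This is a negative supply shock: SRAS shifts left.
New SRAS: y = 3334 + 3p.
Set AD = SRAS: 3456 − 5p = 3334 + 3p, so 122 = 8p and p = 15.25.
Substituting into AD, y = 3379.75.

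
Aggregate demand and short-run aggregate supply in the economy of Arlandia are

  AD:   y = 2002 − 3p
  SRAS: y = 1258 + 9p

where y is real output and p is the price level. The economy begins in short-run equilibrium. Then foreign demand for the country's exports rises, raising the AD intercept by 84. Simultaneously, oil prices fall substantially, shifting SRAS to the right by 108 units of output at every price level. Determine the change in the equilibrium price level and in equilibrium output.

After both shocks: AD is y = 2086 − 3p and SRAS is y = 1366 + 9p.
Setting them equal: 720 = 12p, so p = 60.
y = 2086 − 3·60 = 1906.
Initially p = 62, y = 1816, so Δp = -2 and Δy = +90.

Δp = -2, Δy = +90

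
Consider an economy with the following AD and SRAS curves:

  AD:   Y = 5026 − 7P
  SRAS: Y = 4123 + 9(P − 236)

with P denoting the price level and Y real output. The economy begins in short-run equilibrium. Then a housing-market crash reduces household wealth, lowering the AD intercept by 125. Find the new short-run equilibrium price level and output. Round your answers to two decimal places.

P = 181.38, Y = 3631.38

This is a negative demand shock: AD shifts left.
New AD: Y = 4901 − 7P.
SRAS can be written Y = 1999 + 9P.
Set AD = SRAS: 4901 − 7P = 1999 + 9P, so 2902 = 16P and P = 181.38.
Substituting into AD, Y = 3631.38.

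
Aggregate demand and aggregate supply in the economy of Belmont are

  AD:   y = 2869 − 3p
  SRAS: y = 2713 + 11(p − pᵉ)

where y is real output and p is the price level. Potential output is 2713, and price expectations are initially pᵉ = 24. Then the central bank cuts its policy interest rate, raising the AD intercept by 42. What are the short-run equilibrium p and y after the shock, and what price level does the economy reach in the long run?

AD shifts right: new AD is y = 2911 − 3p. With pᵉ = 24, SRAS is y = 2449 + 11p.
Short run: 2911 − 3p = 2449 + 11p gives 462 = 14p, so p = 33 and y = 2911 − 3·33 = 2812.
y = 2812 is above potential 2713; expectations adjust and SRAS shifts left until y = 2713.
Long run: on the new AD curve, 2713 = 2911 − 3p gives p = 66.

Short run: p = 33, y = 2812. Long run: p = 66.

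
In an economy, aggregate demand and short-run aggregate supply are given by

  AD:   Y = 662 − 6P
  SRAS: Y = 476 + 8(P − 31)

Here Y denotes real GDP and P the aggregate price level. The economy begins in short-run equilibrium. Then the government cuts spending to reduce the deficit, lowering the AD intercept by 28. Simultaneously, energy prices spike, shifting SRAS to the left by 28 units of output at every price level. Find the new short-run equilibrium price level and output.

P = 31, Y = 448

After both shocks: AD is Y = 634 − 6P and SRAS is Y = 200 + 8P.
Setting them equal: 434 = 14P, so P = 31.
Y = 634 − 6·31 = 448.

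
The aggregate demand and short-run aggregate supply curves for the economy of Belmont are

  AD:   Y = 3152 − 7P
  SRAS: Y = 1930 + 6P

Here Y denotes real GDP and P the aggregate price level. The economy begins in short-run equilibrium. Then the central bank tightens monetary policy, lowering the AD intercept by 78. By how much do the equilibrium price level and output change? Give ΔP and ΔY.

This is a negative demand shock: AD shifts left.
New AD: Y = 3074 − 7P.
Set AD = SRAS: 3074 − 7P = 1930 + 6P, so 1144 = 13P and P = 88.
Y = 3074 − 7·88 = 2458.
Initially P = 94, Y = 2494, so ΔP = -6 and ΔY = -36.

ΔP = -6, ΔY = -36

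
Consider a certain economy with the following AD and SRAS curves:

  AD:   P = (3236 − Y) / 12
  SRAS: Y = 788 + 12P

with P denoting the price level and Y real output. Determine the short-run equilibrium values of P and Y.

P = 102, Y = 2012

Rearrange AD to Y = 3236 − 12P.
Set AD = SRAS: 3236 − 12P = 788 + 12P, so 2448 = 24P and P = 102.
Then Y = 3236 − 12·102 = 2012.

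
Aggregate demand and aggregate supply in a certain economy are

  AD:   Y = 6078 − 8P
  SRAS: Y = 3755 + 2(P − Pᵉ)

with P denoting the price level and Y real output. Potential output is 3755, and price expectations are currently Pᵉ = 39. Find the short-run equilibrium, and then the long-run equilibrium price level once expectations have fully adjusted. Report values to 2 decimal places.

Short run: with Pᵉ = 39, SRAS is Y = 3677 + 2P. Setting AD = SRAS gives 2401 = 10P, so P = 240.10 and Y = 6078 − 8P = 4157.20.
Output 4157.20 is above potential 3755, so over time expected prices rise and SRAS shifts left until Y returns to 3755.
Long run: Y = 3755 on the AD curve gives 3755 = 6078 − 8P, so P = 290.38.

Short run: P = 240.10, Y = 4157.20. Long run: P = 290.38.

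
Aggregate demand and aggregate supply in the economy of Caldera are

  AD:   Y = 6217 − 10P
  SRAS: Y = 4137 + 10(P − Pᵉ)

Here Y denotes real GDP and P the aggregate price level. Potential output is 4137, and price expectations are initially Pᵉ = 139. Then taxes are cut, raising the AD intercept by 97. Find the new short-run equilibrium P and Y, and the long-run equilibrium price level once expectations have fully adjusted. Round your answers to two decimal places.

AD shifts right: new AD is Y = 6314 − 10P. With Pᵉ = 139, SRAS is Y = 2747 + 10P.
Short run: 6314 − 10P = 2747 + 10P gives 3567 = 20P, so P = 178.35 and Y = 6314 − 10P = 4530.50.
Y = 4530.50 is above potential 4137; expectations adjust and SRAS shifts left until Y = 4137.
Long run: on the new AD curve, 4137 = 6314 − 10P gives P = 217.70.

Short run: P = 178.35, Y = 4530.50. Long run: P = 217.70.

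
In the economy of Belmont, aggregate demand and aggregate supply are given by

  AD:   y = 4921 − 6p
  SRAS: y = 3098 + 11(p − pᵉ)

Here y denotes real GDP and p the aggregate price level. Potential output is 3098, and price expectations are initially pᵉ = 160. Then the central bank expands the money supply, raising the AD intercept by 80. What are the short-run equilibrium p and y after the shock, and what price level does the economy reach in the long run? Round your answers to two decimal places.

Short run: p = 215.47, y = 3708.18. Long run: p = 317.17.

AD shifts right: new AD is y = 5001 − 6p. With pᵉ = 160, SRAS is y = 1338 + 11p.
Short run: 5001 − 6p = 1338 + 11p gives 3663 = 17p, so p = 215.47 and y = 5001 − 6p = 3708.18.
y = 3708.18 is above potential 3098; expectations adjust and SRAS shifts left until y = 3098.
Long run: on the new AD curve, 3098 = 5001 − 6p gives p = 317.17.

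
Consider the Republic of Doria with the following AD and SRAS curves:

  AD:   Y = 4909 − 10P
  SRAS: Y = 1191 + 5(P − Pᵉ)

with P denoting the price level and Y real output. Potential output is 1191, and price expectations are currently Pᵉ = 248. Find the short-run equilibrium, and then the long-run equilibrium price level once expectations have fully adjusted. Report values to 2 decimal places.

Short run: with Pᵉ = 248, SRAS is Y = 5P − 49. Setting AD = SRAS gives 4958 = 15P, so P = 330.53 and Y = 4909 − 10P = 1603.67.
Output 1603.67 is above potential 1191, so over time expected prices rise and SRAS shifts left until Y returns to 1191.
Long run: Y = 1191 on the AD curve gives 1191 = 4909 − 10P, so P = 371.80.

Short run: P = 330.53, Y = 1603.67. Long run: P = 371.80.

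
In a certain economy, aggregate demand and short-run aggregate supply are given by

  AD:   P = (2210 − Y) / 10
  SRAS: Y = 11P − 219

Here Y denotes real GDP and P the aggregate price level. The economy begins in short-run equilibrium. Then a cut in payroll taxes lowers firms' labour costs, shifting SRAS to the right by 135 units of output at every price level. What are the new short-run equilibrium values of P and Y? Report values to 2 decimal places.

This is a positive supply shock: SRAS shifts right.
New SRAS: Y = 11P − 84.
Set AD = SRAS: 2210 − 10P = 11P − 84, so 2294 = 21P and P = 109.24.
Substituting into AD, Y = 1117.62.

P = 109.24, Y = 1117.62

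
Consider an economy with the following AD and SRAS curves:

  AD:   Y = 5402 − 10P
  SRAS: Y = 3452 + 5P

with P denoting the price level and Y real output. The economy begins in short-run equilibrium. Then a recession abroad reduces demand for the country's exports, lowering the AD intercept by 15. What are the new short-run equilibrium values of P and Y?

P = 129, Y = 4097

This is a negative demand shock: AD shifts left.
New AD: Y = 5387 − 10P.
Set AD = SRAS: 5387 − 10P = 3452 + 5P, so 1935 = 15P and P = 129.
Y = 5387 − 10·129 = 4097.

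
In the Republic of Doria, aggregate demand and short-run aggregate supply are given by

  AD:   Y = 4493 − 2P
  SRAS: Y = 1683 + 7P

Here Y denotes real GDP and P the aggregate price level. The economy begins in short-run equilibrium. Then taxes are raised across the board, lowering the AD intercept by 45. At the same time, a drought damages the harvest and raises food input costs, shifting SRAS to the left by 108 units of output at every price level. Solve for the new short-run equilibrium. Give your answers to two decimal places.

After both shocks: AD is Y = 4448 − 2P and SRAS is Y = 1575 + 7P.
Setting them equal: 2873 = 9P, so P = 319.22.
Substituting into AD, Y = 3809.56.

P = 319.22, Y = 3809.56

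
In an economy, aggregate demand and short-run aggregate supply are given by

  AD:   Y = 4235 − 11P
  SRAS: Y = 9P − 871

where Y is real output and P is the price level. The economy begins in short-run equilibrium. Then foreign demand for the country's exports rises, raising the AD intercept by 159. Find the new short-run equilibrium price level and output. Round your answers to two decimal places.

This is a positive demand shock: AD shifts right.
New AD: Y = 4394 − 11P.
Set AD = SRAS: 4394 − 11P = 9P − 871, so 5265 = 20P and P = 263.25.
Substituting into AD, Y = 1498.25.

P = 263.25, Y = 1498.25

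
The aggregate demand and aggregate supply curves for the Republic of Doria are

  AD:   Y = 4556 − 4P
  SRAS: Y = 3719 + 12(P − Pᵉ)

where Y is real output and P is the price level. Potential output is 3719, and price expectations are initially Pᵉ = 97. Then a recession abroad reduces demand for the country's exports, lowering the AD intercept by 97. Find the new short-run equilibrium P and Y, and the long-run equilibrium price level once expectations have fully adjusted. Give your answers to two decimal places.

AD shifts left: new AD is Y = 4459 − 4P. With Pᵉ = 97, SRAS is Y = 2555 + 12P.
Short run: 4459 − 4P = 2555 + 12P gives 1904 = 16P, so P = 119.00 and Y = 4459 − 4P = 3983.00.
Y = 3983.00 is above potential 3719; expectations adjust and SRAS shifts left until Y = 3719.
Long run: on the new AD curve, 3719 = 4459 − 4P gives P = 185.00.

Short run: P = 119.00, Y = 3983.00. Long run: P = 185.00.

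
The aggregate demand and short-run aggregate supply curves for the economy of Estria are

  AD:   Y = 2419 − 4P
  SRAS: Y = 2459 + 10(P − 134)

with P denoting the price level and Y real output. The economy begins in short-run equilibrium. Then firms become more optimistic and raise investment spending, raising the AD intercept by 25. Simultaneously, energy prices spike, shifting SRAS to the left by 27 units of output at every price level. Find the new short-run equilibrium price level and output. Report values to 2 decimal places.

After both shocks: AD is Y = 2444 − 4P and SRAS is Y = 1092 + 10P.
Setting them equal: 1352 = 14P, so P = 96.57.
Substituting into AD, Y = 2057.71.

P = 96.57, Y = 2057.71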